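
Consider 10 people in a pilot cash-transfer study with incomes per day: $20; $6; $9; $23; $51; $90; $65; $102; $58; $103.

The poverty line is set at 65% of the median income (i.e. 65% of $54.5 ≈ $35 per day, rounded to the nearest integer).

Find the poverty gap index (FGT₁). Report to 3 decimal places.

Poor units: $6, $9, $20, $23 (q = 4 of N = 10).
Normalized shortfalls: (35−6)/35 = 0.8286; (35−9)/35 = 0.7429; (35−20)/35 = 0.4286; (35−23)/35 = 0.3429.
Σ = 2.342857. Dividing by the full population N = 10 gives P₁ = 0.234.

0.234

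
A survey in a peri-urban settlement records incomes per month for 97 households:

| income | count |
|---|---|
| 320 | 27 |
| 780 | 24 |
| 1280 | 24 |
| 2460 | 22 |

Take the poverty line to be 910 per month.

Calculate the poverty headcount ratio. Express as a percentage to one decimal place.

51 of the 97 households have income below 910.
H = 51/97 = 52.6%.

52.6%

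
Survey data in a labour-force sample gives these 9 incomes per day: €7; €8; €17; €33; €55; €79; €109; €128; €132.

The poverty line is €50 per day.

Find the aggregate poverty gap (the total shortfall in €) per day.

Below z: €7, €8, €17, €33 (q = 4 of N = 9).
Individual gaps: 50−7 = 43; 50−8 = 42; 50−17 = 33; 50−33 = 17.
Aggregate gap = €135.

€135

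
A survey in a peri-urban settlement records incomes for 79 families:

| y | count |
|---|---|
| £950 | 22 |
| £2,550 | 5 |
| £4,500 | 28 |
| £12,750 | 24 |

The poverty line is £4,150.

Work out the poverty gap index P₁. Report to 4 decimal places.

0.2391

Below z: 22×£950, 5×£2,550 (q = 27 of N = 79).
Shortfall ratios: (4150−950)/4150 = 0.7711 (×22); (4150−2550)/4150 = 0.3855 (×5).
Sum of shortfalls = 18.891566; P₁ averages over all N: 18.891566 / 79 = 0.2391.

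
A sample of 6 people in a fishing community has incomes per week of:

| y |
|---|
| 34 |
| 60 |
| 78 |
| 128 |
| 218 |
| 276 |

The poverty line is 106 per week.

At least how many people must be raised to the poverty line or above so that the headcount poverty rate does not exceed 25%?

3 of the 6 people are poor, so H = 3/6 = 0.500.
A headcount ratio of at most 25% allows at most ⌊0.25 × 6⌋ = 1 poor people.
So at least 3 − 1 = 2 must be lifted.

2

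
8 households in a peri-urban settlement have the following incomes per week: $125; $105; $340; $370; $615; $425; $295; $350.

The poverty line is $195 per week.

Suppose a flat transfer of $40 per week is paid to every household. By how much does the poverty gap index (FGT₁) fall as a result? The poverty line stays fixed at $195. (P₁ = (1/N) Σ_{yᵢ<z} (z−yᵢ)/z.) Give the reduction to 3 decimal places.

0.051

Before: below the line — $105, $125; poverty gap index (FGT₁) = 0.10256.
After the $40 transfer: below the line — $145, $165; poverty gap index (FGT₁) = 0.05128.
Reduction = 0.10256 − 0.05128 = 0.051.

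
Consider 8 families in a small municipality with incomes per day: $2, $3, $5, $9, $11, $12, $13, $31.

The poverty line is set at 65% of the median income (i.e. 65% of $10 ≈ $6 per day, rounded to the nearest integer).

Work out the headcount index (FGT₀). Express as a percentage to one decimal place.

3 of the 8 families have income below $6.
H = 3/8 = 37.5%.

37.5%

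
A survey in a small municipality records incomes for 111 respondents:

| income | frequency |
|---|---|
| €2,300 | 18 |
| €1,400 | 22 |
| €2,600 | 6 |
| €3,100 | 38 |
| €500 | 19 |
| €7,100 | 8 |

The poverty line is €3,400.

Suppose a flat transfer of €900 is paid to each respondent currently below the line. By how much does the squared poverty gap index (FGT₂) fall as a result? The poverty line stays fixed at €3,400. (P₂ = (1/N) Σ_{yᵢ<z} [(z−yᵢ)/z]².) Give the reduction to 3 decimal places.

Before: below the line — 19×€500, 22×€1,400, 18×€2,300, 6×€2,600, 38×€3,100; squared poverty gap index (FGT₂) = 0.21574.
After the €900 transfer: below the line — 19×€1,400, 22×€2,300, 18×€3,200; squared poverty gap index (FGT₂) = 0.08054.
Reduction = 0.21574 − 0.08054 = 0.135.

0.135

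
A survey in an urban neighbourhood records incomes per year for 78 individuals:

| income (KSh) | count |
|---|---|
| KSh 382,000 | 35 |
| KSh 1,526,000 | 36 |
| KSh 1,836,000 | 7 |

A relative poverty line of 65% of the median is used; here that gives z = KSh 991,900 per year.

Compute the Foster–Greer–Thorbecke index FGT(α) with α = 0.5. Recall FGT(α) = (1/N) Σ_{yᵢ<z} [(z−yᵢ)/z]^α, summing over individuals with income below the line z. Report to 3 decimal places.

Below z: 35×KSh 382,000 (q = 35 of N = 78).
Shortfall ratios: (991900−382000)/991900 = 0.6149 (×35).
Raised to α = 0.5: 0.78414 (×35).
Sum = 27.445011; FGT(0.5) = 27.445011 / 78 = 0.352.

0.352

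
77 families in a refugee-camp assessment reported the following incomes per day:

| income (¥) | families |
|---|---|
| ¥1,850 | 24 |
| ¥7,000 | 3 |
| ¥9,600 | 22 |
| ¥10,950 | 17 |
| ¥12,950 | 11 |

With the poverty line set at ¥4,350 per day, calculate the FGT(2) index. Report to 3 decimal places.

0.103

Incomes under z: 24×¥1,850 (q = 24 of N = 77).
Gap ratios (z−y)/z: (4350−1850)/4350 = 0.5747 (×24).
Squared: 0.3303 (×24).
Sum = 7.927071; P₂ = 7.927071 / 77 = 0.103.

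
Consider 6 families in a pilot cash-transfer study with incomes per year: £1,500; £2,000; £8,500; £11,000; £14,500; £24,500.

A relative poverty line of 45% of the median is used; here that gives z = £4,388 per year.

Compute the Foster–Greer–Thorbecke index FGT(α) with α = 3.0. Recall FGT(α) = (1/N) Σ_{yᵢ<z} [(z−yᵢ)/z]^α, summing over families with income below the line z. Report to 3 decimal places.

Below z: £1,500, £2,000 (q = 2 of N = 6).
Gap ratios (z−y)/z: (4388−1500)/4388 = 0.6582; (4388−2000)/4388 = 0.5442.
Raised to α = 3.0: 0.28510; 0.16118.
Sum = 0.446273; FGT(3.0) = 0.446273 / 6 = 0.074.

0.074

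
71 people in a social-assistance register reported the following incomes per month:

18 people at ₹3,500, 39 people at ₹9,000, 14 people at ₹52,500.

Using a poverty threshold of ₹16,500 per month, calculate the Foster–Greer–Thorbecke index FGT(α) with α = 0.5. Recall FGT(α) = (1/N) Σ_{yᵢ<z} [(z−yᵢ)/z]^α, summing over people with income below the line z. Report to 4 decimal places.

Incomes under z: 18×₹3,500, 39×₹9,000 (q = 57 of N = 71).
Relative gaps: (16500−3500)/16500 = 0.7879 (×18); (16500−9000)/16500 = 0.4545 (×39).
Raised to α = 0.5: 0.88763 (×18); 0.67420 (×39).
Sum = 42.271051; FGT(0.5) = 42.271051 / 71 = 0.5954.

0.5954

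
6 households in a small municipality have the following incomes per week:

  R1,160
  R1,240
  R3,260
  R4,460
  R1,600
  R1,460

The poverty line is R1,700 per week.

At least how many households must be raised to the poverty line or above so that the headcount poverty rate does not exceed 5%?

4 of the 6 households are poor, so H = 4/6 = 0.667.
A headcount ratio of at most 5% allows at most ⌊0.05 × 6⌋ = 0 poor households.
So at least 4 − 0 = 4 must be lifted.

4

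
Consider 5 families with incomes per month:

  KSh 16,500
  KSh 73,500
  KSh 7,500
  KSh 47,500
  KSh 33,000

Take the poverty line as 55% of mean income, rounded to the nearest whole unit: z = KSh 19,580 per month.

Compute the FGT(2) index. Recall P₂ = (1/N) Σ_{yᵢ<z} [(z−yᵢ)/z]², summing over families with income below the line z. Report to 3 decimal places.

Below z: KSh 7,500, KSh 16,500 (q = 2 of N = 5).
Relative gaps: (19580−7500)/19580 = 0.6170; (19580−16500)/19580 = 0.1573.
Squared: 0.3806; 0.0247.
Sum = 0.405379; P₂ = 0.405379 / 5 = 0.081.

0.081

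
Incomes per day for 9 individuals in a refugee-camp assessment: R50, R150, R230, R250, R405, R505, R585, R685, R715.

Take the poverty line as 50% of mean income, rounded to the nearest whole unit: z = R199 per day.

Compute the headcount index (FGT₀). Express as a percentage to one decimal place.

2 of the 9 individuals have income below R199.
H = 2/9 = 22.2%.

22.2%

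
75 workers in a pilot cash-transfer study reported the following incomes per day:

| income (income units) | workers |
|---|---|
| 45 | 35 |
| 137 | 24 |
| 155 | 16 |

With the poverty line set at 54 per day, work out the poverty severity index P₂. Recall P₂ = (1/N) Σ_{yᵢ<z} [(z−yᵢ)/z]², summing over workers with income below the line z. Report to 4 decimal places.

0.0130

Below z: 35×45 (q = 35 of N = 75).
Normalized shortfalls: (54−45)/54 = 0.1667 (×35).
Squared: 0.0278 (×35).
Sum = 0.972222; P₂ = 0.972222 / 75 = 0.0130.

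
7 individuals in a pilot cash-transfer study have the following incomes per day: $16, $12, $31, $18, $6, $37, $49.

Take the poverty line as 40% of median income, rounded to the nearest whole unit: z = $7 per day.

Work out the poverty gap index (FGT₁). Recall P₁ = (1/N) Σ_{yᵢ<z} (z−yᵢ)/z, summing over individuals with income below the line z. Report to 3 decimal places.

0.020

Below the line: $6 (q = 1 of N = 7).
Gap ratios (z−y)/z: (7−6)/7 = 0.1429.
Sum of shortfalls = 0.142857; P₁ averages over all N: 0.142857 / 7 = 0.020.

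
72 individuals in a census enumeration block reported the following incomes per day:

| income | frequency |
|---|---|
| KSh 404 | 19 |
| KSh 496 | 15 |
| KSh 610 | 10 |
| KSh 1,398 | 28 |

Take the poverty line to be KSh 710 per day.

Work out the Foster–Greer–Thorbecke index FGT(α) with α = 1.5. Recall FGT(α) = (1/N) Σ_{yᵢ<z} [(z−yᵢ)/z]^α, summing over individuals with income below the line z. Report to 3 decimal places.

Below z: 19×KSh 404, 15×KSh 496, 10×KSh 610 (q = 44 of N = 72).
Gap ratios (z−y)/z: (710−404)/710 = 0.4310 (×19); (710−496)/710 = 0.3014 (×15); (710−610)/710 = 0.1408 (×10).
Raised to α = 1.5: 0.28294 (×19); 0.16548 (×15); 0.05286 (×10).
Sum = 8.386575; FGT(1.5) = 8.386575 / 72 = 0.116.

0.116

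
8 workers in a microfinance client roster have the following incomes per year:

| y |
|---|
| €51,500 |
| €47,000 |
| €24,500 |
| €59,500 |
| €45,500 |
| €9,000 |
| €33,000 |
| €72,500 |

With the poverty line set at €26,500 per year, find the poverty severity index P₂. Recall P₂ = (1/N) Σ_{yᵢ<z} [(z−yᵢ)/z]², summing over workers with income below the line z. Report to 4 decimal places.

0.0552

Below the line: €9,000, €24,500 (q = 2 of N = 8).
Shortfall ratios: (26500−9000)/26500 = 0.6604; (26500−24500)/26500 = 0.0755.
Squared: 0.4361; 0.0057.
Sum = 0.441794; P₂ = 0.441794 / 8 = 0.0552.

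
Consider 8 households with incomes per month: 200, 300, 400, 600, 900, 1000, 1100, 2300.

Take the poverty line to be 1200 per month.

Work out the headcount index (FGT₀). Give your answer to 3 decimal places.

0.875

7 of the 8 households have income below 1200.
H = 7/8 = 0.875.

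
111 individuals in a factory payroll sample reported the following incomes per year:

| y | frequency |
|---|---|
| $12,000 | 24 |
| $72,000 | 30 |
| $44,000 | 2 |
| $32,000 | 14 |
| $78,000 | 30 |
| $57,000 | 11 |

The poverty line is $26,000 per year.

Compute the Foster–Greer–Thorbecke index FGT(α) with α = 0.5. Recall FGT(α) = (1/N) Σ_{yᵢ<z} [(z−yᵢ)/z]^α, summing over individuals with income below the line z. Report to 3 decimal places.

0.159

Incomes under z: 24×$12,000 (q = 24 of N = 111).
Relative gaps: (26000−12000)/26000 = 0.5385 (×24).
Raised to α = 0.5: 0.73380 (×24).
Sum = 17.611185; FGT(0.5) = 17.611185 / 111 = 0.159.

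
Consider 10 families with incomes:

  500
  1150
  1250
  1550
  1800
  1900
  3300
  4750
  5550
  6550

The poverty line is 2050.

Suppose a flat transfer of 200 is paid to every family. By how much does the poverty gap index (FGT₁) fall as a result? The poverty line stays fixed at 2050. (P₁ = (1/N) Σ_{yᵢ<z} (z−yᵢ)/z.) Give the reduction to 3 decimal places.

0.056

Before: below the line — 500, 1150, 1250, 1550, 1800, 1900; poverty gap index (FGT₁) = 0.20244.
After the 200 transfer: below the line — 700, 1350, 1450, 1750, 2000; poverty gap index (FGT₁) = 0.14634.
Reduction = 0.20244 − 0.14634 = 0.056.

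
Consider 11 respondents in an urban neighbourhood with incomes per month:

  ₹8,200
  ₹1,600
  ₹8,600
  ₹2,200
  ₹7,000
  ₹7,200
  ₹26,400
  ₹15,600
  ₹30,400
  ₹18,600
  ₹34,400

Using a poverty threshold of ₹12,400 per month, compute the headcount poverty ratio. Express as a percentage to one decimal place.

6 of the 11 respondents have income below ₹12,400.
H = 6/11 = 54.5%.

54.5%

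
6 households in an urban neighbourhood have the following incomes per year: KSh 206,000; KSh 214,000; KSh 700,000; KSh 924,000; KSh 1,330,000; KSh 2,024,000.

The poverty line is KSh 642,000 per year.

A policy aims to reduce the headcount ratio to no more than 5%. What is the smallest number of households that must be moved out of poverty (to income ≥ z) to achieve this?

2

Currently q = 2 of N = 6 are below the line (H = 0.333).
A headcount ratio of at most 5% allows at most ⌊0.05 × 6⌋ = 0 poor households.
So at least 2 − 0 = 2 must be lifted.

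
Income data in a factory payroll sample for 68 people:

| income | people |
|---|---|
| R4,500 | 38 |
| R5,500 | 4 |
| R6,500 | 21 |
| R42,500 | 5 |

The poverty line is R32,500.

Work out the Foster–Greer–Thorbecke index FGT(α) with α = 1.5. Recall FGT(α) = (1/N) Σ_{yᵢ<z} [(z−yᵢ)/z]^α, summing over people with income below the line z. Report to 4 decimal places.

Below z: 38×R4,500, 4×R5,500, 21×R6,500 (q = 63 of N = 68).
Shortfall ratios: (32500−4500)/32500 = 0.8615 (×38); (32500−5500)/32500 = 0.8308 (×4); (32500−6500)/32500 = 0.8000 (×21).
Raised to α = 1.5: 0.79967 (×38); 0.75722 (×4); 0.71554 (×21).
Sum = 48.442791; FGT(1.5) = 48.442791 / 68 = 0.7124.

0.7124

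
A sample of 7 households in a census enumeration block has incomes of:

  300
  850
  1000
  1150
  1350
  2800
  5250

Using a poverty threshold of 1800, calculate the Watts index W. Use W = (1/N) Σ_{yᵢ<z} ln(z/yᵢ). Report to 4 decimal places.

0.5522

Below the line: 300, 850, 1000, 1150, 1350 (q = 5 of N = 7).
Log gaps: ln(1800/300) = 1.7918; ln(1800/850) = 0.7503; ln(1800/1000) = 0.5878; ln(1800/1150) = 0.4480; ln(1800/1350) = 0.2877.
W = 3.865559 / 7 = 0.5522.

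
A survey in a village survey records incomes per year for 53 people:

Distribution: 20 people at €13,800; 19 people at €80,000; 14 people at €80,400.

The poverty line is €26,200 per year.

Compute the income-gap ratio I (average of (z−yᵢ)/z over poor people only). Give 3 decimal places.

Below z: 20×€13,800 (q = 20 of N = 53).
Shortfall ratios (z−y)/z: 0.4733 (×20); sum = 9.465649.
The income-gap ratio divides by q (the poor only): 9.465649 / 20 = 0.473.

0.473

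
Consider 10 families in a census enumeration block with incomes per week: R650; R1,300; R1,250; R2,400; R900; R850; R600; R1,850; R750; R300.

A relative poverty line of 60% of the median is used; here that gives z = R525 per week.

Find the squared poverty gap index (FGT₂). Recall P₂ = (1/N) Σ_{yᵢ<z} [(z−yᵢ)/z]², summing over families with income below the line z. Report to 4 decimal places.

Poor units: R300 (q = 1 of N = 10).
Relative gaps: (525−300)/525 = 0.4286.
Squared: 0.1837.
Sum = 0.183673; P₂ = 0.183673 / 10 = 0.0184.

0.0184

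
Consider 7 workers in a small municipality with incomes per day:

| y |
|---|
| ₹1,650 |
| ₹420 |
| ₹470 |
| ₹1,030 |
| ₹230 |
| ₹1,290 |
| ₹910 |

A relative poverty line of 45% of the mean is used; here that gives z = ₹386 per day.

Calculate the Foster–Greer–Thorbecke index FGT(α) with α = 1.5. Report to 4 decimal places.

Below z: ₹230 (q = 1 of N = 7).
Gap ratios (z−y)/z: (386−230)/386 = 0.4041.
Raised to α = 1.5: 0.25692.
Sum = 0.256925; FGT(1.5) = 0.256925 / 7 = 0.0367.

0.0367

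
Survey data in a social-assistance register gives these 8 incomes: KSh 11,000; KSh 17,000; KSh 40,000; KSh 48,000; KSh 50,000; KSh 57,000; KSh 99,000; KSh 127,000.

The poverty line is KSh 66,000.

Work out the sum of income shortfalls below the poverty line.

KSh 173,000

Incomes under z: KSh 11,000, KSh 17,000, KSh 40,000, KSh 48,000, KSh 50,000, KSh 57,000 (q = 6 of N = 8).
Individual gaps: 66000−11000 = 55000; 66000−17000 = 49000; 66000−40000 = 26000; 66000−48000 = 18000; 66000−50000 = 16000; 66000−57000 = 9000.
Aggregate gap = KSh 173,000.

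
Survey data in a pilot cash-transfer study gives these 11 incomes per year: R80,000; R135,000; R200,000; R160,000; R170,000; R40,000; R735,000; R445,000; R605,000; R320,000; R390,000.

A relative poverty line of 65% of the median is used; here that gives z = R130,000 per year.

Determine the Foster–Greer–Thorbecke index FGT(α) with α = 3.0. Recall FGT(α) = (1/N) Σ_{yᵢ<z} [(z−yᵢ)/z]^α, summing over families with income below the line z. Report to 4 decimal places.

0.0353

Incomes under z: R40,000, R80,000 (q = 2 of N = 11).
Normalized shortfalls: (130000−40000)/130000 = 0.6923; (130000−80000)/130000 = 0.3846.
Raised to α = 3.0: 0.33182; 0.05690.
Sum = 0.388712; FGT(3.0) = 0.388712 / 11 = 0.0353.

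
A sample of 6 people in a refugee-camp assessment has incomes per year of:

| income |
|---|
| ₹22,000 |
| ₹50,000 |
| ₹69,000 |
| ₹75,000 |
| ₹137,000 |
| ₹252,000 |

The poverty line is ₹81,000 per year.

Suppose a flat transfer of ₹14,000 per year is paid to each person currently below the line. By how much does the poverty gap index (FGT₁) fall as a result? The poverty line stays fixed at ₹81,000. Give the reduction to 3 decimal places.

0.095

Before: below the line — ₹22,000, ₹50,000, ₹69,000, ₹75,000; poverty gap index (FGT₁) = 0.22222.
After the ₹14,000 transfer: below the line — ₹36,000, ₹64,000; poverty gap index (FGT₁) = 0.12757.
Reduction = 0.22222 − 0.12757 = 0.095.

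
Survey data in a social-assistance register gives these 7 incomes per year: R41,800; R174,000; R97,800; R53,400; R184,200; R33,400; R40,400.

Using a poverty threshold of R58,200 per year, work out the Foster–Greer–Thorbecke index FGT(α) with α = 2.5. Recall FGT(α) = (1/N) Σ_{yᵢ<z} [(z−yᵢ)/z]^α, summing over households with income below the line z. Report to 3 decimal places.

0.031

Below z: R33,400, R40,400, R41,800, R53,400 (q = 4 of N = 7).
Gap ratios (z−y)/z: (58200−33400)/58200 = 0.4261; (58200−40400)/58200 = 0.3058; (58200−41800)/58200 = 0.2818; (58200−53400)/58200 = 0.0825.
Raised to α = 2.5: 0.11853; 0.05173; 0.04215; 0.00195.
Sum = 0.214362; FGT(2.5) = 0.214362 / 7 = 0.031.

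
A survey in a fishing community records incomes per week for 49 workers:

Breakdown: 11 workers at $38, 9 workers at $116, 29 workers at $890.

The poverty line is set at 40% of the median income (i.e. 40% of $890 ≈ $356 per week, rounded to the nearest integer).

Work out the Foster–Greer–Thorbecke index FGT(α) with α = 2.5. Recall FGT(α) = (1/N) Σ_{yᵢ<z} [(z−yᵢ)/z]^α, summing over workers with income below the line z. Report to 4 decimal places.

0.2378

Below the line: 11×$38, 9×$116 (q = 20 of N = 49).
Gap ratios (z−y)/z: (356−38)/356 = 0.8933 (×11); (356−116)/356 = 0.6742 (×9).
Raised to α = 2.5: 0.75412 (×11); 0.37317 (×9).
Sum = 11.653867; FGT(2.5) = 11.653867 / 49 = 0.2378.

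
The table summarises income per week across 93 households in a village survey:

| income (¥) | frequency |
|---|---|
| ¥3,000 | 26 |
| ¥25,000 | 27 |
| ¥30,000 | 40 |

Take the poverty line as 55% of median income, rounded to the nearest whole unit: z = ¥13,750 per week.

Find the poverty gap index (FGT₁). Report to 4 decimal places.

0.2186

Below z: 26×¥3,000 (q = 26 of N = 93).
Normalized shortfalls: (13750−3000)/13750 = 0.7818 (×26).
Sum of shortfalls = 20.327273; P₁ averages over all N: 20.327273 / 93 = 0.2186.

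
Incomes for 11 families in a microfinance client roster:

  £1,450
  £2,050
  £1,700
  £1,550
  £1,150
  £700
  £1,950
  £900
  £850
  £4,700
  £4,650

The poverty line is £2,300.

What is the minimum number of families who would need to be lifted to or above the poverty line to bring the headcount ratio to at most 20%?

9 of the 11 families are poor, so H = 9/11 = 0.818.
A headcount ratio of at most 20% allows at most ⌊0.20 × 11⌋ = 2 poor families.
So at least 9 − 2 = 7 must be lifted.

7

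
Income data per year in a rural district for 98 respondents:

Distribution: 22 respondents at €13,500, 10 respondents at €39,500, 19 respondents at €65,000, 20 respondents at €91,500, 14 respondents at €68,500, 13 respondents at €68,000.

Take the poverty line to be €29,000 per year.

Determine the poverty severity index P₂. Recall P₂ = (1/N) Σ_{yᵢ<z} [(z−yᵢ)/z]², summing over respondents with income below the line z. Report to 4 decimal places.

Poor units: 22×€13,500 (q = 22 of N = 98).
Normalized shortfalls: (29000−13500)/29000 = 0.5345 (×22).
Squared: 0.2857 (×22).
Sum = 6.284780; P₂ = 6.284780 / 98 = 0.0641.

0.0641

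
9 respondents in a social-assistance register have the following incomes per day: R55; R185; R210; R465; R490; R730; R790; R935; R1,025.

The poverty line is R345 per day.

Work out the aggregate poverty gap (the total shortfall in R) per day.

R585

Below z: R55, R185, R210 (q = 3 of N = 9).
Individual gaps: 345−55 = 290; 345−185 = 160; 345−210 = 135.
Aggregate gap = R585.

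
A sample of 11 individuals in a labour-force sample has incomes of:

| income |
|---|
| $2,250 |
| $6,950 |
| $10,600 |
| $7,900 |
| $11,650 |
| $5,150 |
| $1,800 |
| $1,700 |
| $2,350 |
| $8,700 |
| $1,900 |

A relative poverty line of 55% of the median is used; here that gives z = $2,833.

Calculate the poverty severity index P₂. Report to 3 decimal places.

0.043

Incomes under z: $1,700, $1,800, $1,900, $2,250, $2,350 (q = 5 of N = 11).
Gap ratios (z−y)/z: (2833−1700)/2833 = 0.3999; (2833−1800)/2833 = 0.3646; (2833−1900)/2833 = 0.3293; (2833−2250)/2833 = 0.2058; (2833−2350)/2833 = 0.1705.
Squared: 0.1599; 0.1330; 0.1085; 0.0423; 0.0291.
Sum = 0.472776; P₂ = 0.472776 / 11 = 0.043.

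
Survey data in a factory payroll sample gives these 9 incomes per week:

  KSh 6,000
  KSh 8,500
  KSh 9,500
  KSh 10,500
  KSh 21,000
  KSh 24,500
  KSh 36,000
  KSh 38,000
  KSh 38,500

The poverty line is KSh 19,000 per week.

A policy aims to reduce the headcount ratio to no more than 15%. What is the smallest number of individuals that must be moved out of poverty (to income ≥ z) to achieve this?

3

4 of the 9 individuals are poor, so H = 4/9 = 0.444.
A headcount ratio of at most 15% allows at most ⌊0.15 × 9⌋ = 1 poor individuals.
So at least 4 − 1 = 3 must be lifted.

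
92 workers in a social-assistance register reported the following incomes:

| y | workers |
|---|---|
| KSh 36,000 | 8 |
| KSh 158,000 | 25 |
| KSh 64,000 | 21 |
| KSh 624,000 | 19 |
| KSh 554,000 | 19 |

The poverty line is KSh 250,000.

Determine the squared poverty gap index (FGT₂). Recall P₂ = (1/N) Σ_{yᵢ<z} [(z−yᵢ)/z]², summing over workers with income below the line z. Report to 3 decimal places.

0.227

Below the line: 8×KSh 36,000, 21×KSh 64,000, 25×KSh 158,000 (q = 54 of N = 92).
Shortfall ratios: (250000−36000)/250000 = 0.8560 (×8); (250000−64000)/250000 = 0.7440 (×21); (250000−158000)/250000 = 0.3680 (×25).
Squared: 0.7327 (×8); 0.5535 (×21); 0.1354 (×25).
Sum = 20.871744; P₂ = 20.871744 / 92 = 0.227.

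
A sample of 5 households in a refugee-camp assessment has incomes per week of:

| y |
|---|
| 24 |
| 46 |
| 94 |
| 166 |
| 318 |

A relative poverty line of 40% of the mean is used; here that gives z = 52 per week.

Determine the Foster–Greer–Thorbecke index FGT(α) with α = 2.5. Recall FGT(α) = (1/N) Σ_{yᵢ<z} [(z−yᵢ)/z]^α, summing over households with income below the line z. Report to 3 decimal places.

Below the line: 24, 46 (q = 2 of N = 5).
Relative gaps: (52−24)/52 = 0.5385; (52−46)/52 = 0.1154.
Raised to α = 2.5: 0.21276; 0.00452.
Sum = 0.217281; FGT(2.5) = 0.217281 / 5 = 0.043.

0.043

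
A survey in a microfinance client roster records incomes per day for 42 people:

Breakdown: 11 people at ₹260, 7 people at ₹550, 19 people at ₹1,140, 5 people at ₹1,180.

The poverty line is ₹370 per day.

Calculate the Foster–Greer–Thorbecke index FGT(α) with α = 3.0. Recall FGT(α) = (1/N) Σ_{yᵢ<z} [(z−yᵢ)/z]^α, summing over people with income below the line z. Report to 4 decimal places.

Below the line: 11×₹260 (q = 11 of N = 42).
Relative gaps: (370−260)/370 = 0.2973 (×11).
Raised to α = 3.0: 0.02628 (×11).
Sum = 0.289045; FGT(3.0) = 0.289045 / 42 = 0.0069.

0.0069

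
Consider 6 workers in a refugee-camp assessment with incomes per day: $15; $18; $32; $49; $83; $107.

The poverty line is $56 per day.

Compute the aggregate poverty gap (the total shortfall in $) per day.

Incomes under z: $15, $18, $32, $49 (q = 4 of N = 6).
Individual gaps: 56−15 = 41; 56−18 = 38; 56−32 = 24; 56−49 = 7.
Aggregate gap = $110.

$110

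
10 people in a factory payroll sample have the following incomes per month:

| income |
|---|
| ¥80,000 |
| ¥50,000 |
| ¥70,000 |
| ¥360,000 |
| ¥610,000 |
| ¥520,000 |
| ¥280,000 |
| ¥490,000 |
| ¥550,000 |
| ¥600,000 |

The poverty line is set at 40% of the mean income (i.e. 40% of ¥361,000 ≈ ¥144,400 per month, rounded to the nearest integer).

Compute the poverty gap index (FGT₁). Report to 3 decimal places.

Below z: ¥50,000, ¥70,000, ¥80,000 (q = 3 of N = 10).
Gap ratios (z−y)/z: (144400−50000)/144400 = 0.6537; (144400−70000)/144400 = 0.5152; (144400−80000)/144400 = 0.4460.
Σ = 1.614958. Dividing by the full population N = 10 gives P₁ = 0.161.

0.161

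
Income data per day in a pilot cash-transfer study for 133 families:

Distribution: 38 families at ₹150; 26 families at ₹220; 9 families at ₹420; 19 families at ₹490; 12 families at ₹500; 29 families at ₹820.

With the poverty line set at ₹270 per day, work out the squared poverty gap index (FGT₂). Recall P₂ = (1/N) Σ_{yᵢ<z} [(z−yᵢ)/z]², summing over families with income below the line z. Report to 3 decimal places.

Below the line: 38×₹150, 26×₹220 (q = 64 of N = 133).
Shortfall ratios: (270−150)/270 = 0.4444 (×38); (270−220)/270 = 0.1852 (×26).
Squared: 0.1975 (×38); 0.0343 (×26).
Sum = 8.397805; P₂ = 8.397805 / 133 = 0.063.

0.063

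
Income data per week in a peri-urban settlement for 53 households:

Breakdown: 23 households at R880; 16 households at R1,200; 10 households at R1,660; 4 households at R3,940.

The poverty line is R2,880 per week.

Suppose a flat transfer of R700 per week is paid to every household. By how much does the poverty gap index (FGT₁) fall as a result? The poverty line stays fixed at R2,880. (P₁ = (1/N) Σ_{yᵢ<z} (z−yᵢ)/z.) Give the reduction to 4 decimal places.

0.2247

Before: below the line — 23×R880, 16×R1,200, 10×R1,660; poverty gap index (FGT₁) = 0.557390.
After the R700 transfer: below the line — 23×R1,580, 16×R1,900, 10×R2,360; poverty gap index (FGT₁) = 0.332678.
Reduction = 0.557390 − 0.332678 = 0.2247.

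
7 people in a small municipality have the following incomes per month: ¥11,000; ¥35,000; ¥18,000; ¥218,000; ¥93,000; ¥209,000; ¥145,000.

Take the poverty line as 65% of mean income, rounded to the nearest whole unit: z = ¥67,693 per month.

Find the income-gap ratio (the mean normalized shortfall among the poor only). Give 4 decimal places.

Incomes under z: ¥11,000, ¥18,000, ¥35,000 (q = 3 of N = 7).
Relative gaps: 0.8375, 0.7341, 0.4830; sum = 2.054555.
I averages over the q = 3 poor units only: 2.054555 / 3 = 0.6849.

0.6849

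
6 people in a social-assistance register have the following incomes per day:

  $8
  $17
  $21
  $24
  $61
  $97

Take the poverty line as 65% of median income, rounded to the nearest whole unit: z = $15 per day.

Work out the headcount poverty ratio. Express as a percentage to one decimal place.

16.7%

1 of the 6 people have income below $15.
H = 1/6 = 16.7%.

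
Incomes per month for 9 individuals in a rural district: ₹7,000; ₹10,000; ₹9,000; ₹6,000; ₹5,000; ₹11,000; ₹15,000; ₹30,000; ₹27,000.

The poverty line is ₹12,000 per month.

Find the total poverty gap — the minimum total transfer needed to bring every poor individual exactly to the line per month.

Below z: ₹5,000, ₹6,000, ₹7,000, ₹9,000, ₹10,000, ₹11,000 (q = 6 of N = 9).
Individual gaps: 12000−5000 = 7000; 12000−6000 = 6000; 12000−7000 = 5000; 12000−9000 = 3000; 12000−10000 = 2000; 12000−11000 = 1000.
Aggregate gap = ₹24,000.

₹24,000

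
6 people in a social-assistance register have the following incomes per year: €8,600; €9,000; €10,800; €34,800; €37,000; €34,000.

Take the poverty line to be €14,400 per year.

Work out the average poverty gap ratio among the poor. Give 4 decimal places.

Incomes under z: €8,600, €9,000, €10,800 (q = 3 of N = 6).
Relative gaps: 0.4028, 0.3750, 0.2500; sum = 1.027778.
I averages over the q = 3 poor units only: 1.027778 / 3 = 0.3426.

0.3426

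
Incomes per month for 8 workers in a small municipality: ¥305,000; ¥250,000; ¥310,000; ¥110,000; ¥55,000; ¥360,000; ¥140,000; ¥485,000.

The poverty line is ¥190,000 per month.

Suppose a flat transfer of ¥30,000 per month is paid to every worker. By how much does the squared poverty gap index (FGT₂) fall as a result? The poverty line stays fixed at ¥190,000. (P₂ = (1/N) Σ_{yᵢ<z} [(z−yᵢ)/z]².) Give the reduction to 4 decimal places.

0.0457

Before: below the line — ¥55,000, ¥110,000, ¥140,000; squared poverty gap index (FGT₂) = 0.093923.
After the ¥30,000 transfer: below the line — ¥85,000, ¥140,000, ¥170,000; squared poverty gap index (FGT₂) = 0.048217.
Reduction = 0.093923 − 0.048217 = 0.0457.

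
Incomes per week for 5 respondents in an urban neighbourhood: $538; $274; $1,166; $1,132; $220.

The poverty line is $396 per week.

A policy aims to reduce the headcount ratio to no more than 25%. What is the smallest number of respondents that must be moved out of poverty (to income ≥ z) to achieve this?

1

2 of the 5 respondents are poor, so H = 2/5 = 0.400.
A headcount ratio of at most 25% allows at most ⌊0.25 × 5⌋ = 1 poor respondents.
So at least 2 − 1 = 1 must be lifted.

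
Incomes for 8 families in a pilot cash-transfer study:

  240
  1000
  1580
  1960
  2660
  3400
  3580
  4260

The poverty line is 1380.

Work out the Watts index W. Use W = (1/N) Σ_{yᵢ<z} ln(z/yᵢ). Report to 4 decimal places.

Below z: 240, 1000 (q = 2 of N = 8).
Log gaps: ln(1380/240) = 1.7492; ln(1380/1000) = 0.3221.
W = 2.071283 / 8 = 0.2589.

0.2589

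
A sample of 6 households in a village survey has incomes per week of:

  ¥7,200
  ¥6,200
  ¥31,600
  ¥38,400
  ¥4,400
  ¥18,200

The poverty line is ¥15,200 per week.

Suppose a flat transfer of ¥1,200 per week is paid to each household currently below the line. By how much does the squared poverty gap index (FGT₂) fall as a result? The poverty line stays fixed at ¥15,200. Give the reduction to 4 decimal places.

0.0450

Before: below the line — ¥4,400, ¥6,200, ¥7,200; squared poverty gap index (FGT₂) = 0.188741.
After the ¥1,200 transfer: below the line — ¥5,600, ¥7,400, ¥8,400; squared poverty gap index (FGT₂) = 0.143727.
Reduction = 0.188741 − 0.143727 = 0.0450.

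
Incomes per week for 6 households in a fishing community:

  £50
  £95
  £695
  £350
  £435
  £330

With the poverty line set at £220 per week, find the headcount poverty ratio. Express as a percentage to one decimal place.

33.3%

2 of the 6 households have income below £220.
H = 2/6 = 33.3%.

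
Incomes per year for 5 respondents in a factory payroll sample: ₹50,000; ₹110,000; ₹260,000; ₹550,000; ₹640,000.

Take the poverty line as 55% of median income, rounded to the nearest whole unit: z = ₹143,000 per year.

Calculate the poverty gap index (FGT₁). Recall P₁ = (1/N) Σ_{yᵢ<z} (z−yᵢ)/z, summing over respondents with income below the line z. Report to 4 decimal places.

Below the line: ₹50,000, ₹110,000 (q = 2 of N = 5).
Shortfall ratios: (143000−50000)/143000 = 0.6503; (143000−110000)/143000 = 0.2308.
Σ = 0.881119. Dividing by the full population N = 5 gives P₁ = 0.1762.

0.1762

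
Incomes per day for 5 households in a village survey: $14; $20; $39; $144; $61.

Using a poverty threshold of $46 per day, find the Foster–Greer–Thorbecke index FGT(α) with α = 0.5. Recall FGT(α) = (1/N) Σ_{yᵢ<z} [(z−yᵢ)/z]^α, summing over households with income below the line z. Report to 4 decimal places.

0.3952

Poor units: $14, $20, $39 (q = 3 of N = 5).
Gap ratios (z−y)/z: (46−14)/46 = 0.6957; (46−20)/46 = 0.5652; (46−39)/46 = 0.1522.
Raised to α = 0.5: 0.83406; 0.75181; 0.39009.
Sum = 1.975962; FGT(0.5) = 1.975962 / 5 = 0.3952.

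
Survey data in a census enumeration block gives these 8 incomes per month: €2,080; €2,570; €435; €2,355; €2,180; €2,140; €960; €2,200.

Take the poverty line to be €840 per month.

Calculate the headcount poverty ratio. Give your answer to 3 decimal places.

0.125

1 of the 8 households have income below €840.
H = 1/8 = 0.125.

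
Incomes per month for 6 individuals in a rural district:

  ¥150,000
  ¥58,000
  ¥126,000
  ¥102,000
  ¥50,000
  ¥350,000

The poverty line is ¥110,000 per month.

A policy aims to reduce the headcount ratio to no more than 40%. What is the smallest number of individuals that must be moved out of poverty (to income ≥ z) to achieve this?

Currently q = 3 of N = 6 are below the line (H = 0.500).
A headcount ratio of at most 40% allows at most ⌊0.40 × 6⌋ = 2 poor individuals.
So at least 3 − 2 = 1 must be lifted.

1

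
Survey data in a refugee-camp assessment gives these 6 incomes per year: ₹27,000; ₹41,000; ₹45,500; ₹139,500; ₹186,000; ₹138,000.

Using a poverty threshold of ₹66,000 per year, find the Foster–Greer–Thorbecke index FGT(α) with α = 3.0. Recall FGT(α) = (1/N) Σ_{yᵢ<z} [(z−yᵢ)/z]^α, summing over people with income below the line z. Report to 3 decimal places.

Poor units: ₹27,000, ₹41,000, ₹45,500 (q = 3 of N = 6).
Normalized shortfalls: (66000−27000)/66000 = 0.5909; (66000−41000)/66000 = 0.3788; (66000−45500)/66000 = 0.3106.
Raised to α = 3.0: 0.20633; 0.05435; 0.02997.
Sum = 0.290644; FGT(3.0) = 0.290644 / 6 = 0.048.

0.048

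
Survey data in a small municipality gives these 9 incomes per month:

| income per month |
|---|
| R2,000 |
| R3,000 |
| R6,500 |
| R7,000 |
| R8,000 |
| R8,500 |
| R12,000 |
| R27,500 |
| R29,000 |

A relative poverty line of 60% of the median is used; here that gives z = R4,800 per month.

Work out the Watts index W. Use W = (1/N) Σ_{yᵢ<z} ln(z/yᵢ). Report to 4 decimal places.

Poor units: R2,000, R3,000 (q = 2 of N = 9).
Log gaps: ln(4800/2000) = 0.8755; ln(4800/3000) = 0.4700.
W = 1.345472 / 9 = 0.1495.

0.1495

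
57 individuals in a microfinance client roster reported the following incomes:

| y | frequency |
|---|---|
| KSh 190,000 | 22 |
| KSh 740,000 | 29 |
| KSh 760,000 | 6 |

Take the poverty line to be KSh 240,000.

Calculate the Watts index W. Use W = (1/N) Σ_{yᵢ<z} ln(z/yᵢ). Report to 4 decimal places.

0.0902

Poor units: 22×KSh 190,000 (q = 22 of N = 57).
Log shortfalls: ln(240000/190000) = 0.2336 (×22).
W = 5.139527 / 57 = 0.0902.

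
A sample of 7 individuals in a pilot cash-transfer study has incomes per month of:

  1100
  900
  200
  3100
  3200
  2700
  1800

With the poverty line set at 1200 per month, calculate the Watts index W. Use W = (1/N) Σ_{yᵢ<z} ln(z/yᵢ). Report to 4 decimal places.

Poor units: 200, 900, 1100 (q = 3 of N = 7).
Log shortfalls: ln(1200/200) = 1.7918; ln(1200/900) = 0.2877; ln(1200/1100) = 0.0870.
W = 2.166453 / 7 = 0.3095.

0.3095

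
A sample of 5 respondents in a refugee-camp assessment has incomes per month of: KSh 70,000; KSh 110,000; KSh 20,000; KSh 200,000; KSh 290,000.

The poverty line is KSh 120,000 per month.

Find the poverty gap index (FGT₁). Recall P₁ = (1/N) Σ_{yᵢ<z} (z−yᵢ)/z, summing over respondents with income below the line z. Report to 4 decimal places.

0.2667

Below the line: KSh 20,000, KSh 70,000, KSh 110,000 (q = 3 of N = 5).
Normalized shortfalls: (120000−20000)/120000 = 0.8333; (120000−70000)/120000 = 0.4167; (120000−110000)/120000 = 0.0833.
Sum of shortfalls = 1.333333; P₁ averages over all N: 1.333333 / 5 = 0.2667.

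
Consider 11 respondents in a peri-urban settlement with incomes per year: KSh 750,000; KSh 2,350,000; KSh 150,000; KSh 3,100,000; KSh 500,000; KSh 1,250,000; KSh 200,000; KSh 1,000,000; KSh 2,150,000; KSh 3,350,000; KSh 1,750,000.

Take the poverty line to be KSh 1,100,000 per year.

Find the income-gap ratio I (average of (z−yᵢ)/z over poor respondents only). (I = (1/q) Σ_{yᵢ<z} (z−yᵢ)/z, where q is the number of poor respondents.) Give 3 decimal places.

0.527

Incomes under z: KSh 150,000, KSh 200,000, KSh 500,000, KSh 750,000, KSh 1,000,000 (q = 5 of N = 11).
Shortfall ratios (z−y)/z: 0.8636, 0.8182, 0.5455, 0.3182, 0.0909; sum = 2.636364.
I averages over the q = 5 poor units only: 2.636364 / 5 = 0.527.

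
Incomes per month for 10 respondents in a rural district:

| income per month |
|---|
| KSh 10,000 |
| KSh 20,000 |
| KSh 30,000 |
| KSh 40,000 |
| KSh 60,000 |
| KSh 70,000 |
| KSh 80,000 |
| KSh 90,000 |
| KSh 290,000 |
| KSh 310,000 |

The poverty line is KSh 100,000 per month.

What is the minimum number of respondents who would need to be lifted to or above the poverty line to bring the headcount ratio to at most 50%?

3

8 of the 10 respondents are poor, so H = 8/10 = 0.800.
A headcount ratio of at most 50% allows at most ⌊0.50 × 10⌋ = 5 poor respondents.
So at least 8 − 5 = 3 must be lifted.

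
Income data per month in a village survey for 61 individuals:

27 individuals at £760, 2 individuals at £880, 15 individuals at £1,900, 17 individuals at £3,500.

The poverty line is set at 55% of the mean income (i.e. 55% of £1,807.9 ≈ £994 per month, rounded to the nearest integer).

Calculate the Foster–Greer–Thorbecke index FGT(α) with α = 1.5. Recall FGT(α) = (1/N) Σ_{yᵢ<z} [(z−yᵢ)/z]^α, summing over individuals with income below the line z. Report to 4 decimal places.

Poor units: 27×£760, 2×£880 (q = 29 of N = 61).
Gap ratios (z−y)/z: (994−760)/994 = 0.2354 (×27); (994−880)/994 = 0.1147 (×2).
Raised to α = 1.5: 0.11422 (×27); 0.03884 (×2).
Sum = 3.161634; FGT(1.5) = 3.161634 / 61 = 0.0518.

0.0518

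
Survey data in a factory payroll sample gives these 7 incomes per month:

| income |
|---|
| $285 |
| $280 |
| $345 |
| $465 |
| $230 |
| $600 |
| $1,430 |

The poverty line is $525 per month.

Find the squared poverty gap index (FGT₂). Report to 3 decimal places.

Below z: $230, $280, $285, $345, $465 (q = 5 of N = 7).
Gap ratios (z−y)/z: (525−230)/525 = 0.5619; (525−280)/525 = 0.4667; (525−285)/525 = 0.4571; (525−345)/525 = 0.3429; (525−465)/525 = 0.1143.
Squared: 0.3157; 0.2178; 0.2090; 0.1176; 0.0131.
Sum = 0.873107; P₂ = 0.873107 / 7 = 0.125.

0.125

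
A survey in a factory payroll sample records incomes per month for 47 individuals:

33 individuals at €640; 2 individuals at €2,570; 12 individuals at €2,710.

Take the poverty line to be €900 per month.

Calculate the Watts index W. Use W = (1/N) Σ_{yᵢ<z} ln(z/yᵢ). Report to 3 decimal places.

Incomes under z: 33×€640 (q = 33 of N = 47).
Log gaps: ln(900/640) = 0.3409 (×33).
W = 11.250577 / 47 = 0.239.

0.239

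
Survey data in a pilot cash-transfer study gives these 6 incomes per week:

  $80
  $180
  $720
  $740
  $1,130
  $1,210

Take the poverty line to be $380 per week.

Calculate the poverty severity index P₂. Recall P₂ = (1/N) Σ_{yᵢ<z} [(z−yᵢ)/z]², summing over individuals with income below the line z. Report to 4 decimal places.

Below z: $80, $180 (q = 2 of N = 6).
Normalized shortfalls: (380−80)/380 = 0.7895; (380−180)/380 = 0.5263.
Squared: 0.6233; 0.2770.
Sum = 0.900277; P₂ = 0.900277 / 6 = 0.1500.

0.1500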